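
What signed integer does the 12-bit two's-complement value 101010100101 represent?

MSB is 1, so the value is negative.
Unsigned reading: 2725. Subtract 2^12 = 4096: 2725 − 4096 = -1371.

-1371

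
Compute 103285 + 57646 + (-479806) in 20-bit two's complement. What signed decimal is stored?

103285 + 57646 = 160931 (00100111010010100011)
160931 + (-479806) = -318875 (10110010001001100101)

-318875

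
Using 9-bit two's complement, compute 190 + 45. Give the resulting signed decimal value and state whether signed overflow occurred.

235; no overflow

190 → 010111110
45 → 000101101
  010111110
+ 000101101
= 011101011
Result 011101011: MSB = 0 → value 235.
Both addends are non-negative and so is the stored result: no signed overflow.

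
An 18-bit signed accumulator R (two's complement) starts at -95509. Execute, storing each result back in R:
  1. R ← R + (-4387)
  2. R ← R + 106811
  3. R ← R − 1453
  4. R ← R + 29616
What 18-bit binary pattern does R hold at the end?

Start: R = -95509 = 101000101011101011.
R = -95509 + (-4387) = -99896 = 100111100111001000
R = -99896 + 106811 = 6915 = 000001101100000011
R = 6915 − 1453 = 5462 = 000001010101010110
R = 5462 + 29616 = 35078 = 001000100100000110

001000100100000110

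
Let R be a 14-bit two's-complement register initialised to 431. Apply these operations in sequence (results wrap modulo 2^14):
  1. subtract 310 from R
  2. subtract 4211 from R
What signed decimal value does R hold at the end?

-4090

Start: R = 431 = 00000110101111.
R = 431 − 310 = 121 = 00000001111001
R = 121 − 4211 = -4090 = 11000000000110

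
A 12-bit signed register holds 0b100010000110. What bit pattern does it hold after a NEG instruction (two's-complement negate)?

011101111010

Invert: 011101111001. Add 1: 011101111010.
Check: 100010000110 = -1914, 011101111010 = 1914.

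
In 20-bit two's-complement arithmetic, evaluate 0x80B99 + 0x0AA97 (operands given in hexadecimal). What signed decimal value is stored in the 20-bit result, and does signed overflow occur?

0x80B99 = 10000000101110011001 = -521319 (signed)
0x0AA97 = 00001010101010010111 = 43671 (signed)
  10000000101110011001
+ 00001010101010010111
= 10001011011000110000
Result 10001011011000110000: MSB = 1 → 570928 − 1048576 = -477648.
Addends have opposite signs, so signed overflow cannot occur.

-477648; no overflow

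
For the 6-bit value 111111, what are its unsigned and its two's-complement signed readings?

unsigned = 63, signed = -1

Unsigned: 111111 = 63.
Signed: MSB=1 → 63 − 64 = -1.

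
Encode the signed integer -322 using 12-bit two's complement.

111010111110

|-322| = 322 = 000101000010 in 12 bits.
Invert the bits: 111010111101. Add 1: 111010111110.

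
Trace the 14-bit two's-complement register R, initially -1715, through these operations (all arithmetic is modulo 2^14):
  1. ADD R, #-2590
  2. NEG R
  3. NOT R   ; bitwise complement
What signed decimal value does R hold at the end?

-4306

Start: R = -1715 = 11100101001101.
R = -1715 + (-2590) = -4305 = 10111100101111
R = −(-4305) = 4305 = 01000011010001
R = NOT 01000011010001 = 10111100101110 = -4306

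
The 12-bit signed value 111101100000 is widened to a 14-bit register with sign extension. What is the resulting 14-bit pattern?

11111101100000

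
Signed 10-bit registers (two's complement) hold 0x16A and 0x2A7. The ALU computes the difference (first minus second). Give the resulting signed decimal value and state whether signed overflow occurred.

-317; overflow

0x16A = 0101101010 = 362 (signed)
0x2A7 = 1010100111 = -345 (signed)
Subtract via negate-and-add: invert 1010100111 + 1 = 0101011001 (i.e. 345).
  0101101010
+ 0101011001
= 1011000011
Result 1011000011: MSB = 1 → 707 − 1024 = -317.
Both addends (after negating the subtrahend) are non-negative but the stored result is negative: signed overflow. The true value 362 − (-345) = 707 lies outside [-512, 511].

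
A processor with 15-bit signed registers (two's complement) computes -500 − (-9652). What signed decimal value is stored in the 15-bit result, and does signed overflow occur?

-500 → 111111000001100
-9652 → 101101001001100
Subtract via negate-and-add: invert 101101001001100 + 1 = 010010110110100 (i.e. 9652).
  111111000001100
+ 010010110110100
= 010001111000000  (discard carry-out 1)
Result 010001111000000: MSB = 0 → value 9152.
Addends (after negating the subtrahend) have opposite signs, so signed overflow cannot occur.

9152; no overflow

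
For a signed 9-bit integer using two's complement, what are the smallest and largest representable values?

Minimum: −2^8 = -256.
Maximum: 2^8 − 1 = 255.

min = -256, max = 255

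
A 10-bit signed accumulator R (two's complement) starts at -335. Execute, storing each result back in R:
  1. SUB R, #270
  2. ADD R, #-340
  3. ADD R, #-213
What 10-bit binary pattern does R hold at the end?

1101111010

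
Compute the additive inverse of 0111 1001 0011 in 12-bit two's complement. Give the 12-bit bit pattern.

100001101101

Invert: 100001101100. Add 1: 100001101101.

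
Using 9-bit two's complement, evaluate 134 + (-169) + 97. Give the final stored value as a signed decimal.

134 + (-169) = -35 (111011101)
-35 + 97 = 62 (000111110)

62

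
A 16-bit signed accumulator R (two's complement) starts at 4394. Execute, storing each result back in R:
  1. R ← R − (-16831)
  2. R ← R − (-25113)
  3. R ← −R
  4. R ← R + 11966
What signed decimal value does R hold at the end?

Start: R = 4394 = 0001000100101010.
R = 4394 − (-16831) = 21225 = 0101001011101001
R = 21225 − (-25113) = 46338; wraps to -19198 = 1011010100000010
R = −(-19198) = 19198 = 0100101011111110
R = 19198 + 11966 = 31164 = 0111100110111100

31164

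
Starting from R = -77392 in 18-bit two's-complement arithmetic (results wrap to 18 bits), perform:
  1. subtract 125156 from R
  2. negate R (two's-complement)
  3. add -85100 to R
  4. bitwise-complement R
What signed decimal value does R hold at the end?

-117449

Start: R = -77392 = 101101000110110000.
R = -77392 − 125156 = -202548; wraps to 59596 = 001110100011001100
R = −(59596) = -59596 = 110001011100110100
R = -59596 + (-85100) = -144696; wraps to 117448 = 011100101011001000
R = NOT 011100101011001000 = 100011010100110111 = -117449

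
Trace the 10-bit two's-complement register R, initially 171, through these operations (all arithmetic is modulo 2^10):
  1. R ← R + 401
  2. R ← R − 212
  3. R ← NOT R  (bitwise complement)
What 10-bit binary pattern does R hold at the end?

1010010111

Start: R = 171 = 0010101011.
R = 171 + 401 = 572; wraps to -452 = 1000111100
R = -452 − 212 = -664; wraps to 360 = 0101101000
R = NOT 0101101000 = 1010010111 = -361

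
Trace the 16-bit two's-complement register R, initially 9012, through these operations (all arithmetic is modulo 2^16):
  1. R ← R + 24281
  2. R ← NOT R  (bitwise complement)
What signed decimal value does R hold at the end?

Start: R = 9012 = 0010001100110100.
R = 9012 + 24281 = 33293; wraps to -32243 = 1000001000001101
R = NOT 1000001000001101 = 0111110111110010 = 32242

32242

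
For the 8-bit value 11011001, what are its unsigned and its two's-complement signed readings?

Unsigned: 11011001 = 217.
Signed: MSB=1 → 217 − 256 = -39.

unsigned = 217, signed = -39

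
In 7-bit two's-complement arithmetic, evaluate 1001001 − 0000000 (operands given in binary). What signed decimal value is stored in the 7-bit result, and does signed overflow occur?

-55; no overflow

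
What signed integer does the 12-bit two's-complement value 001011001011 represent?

715

MSB is 0, so the value is non-negative: 001011001011 = 715.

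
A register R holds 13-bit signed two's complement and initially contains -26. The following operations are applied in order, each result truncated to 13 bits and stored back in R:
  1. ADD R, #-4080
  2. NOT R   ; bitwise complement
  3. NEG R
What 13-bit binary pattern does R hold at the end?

Start: R = -26 = 1111111100110.
R = -26 + (-4080) = -4106; wraps to 4086 = 0111111110110
R = NOT 0111111110110 = 1000000001001 = -4087
R = −(-4087) = 4087 = 0111111110111

0111111110111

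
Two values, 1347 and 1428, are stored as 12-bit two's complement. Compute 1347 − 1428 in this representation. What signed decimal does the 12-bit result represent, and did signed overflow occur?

1347 → 010101000011
1428 → 010110010100
Subtract via negate-and-add: invert 010110010100 + 1 = 101001101100 (i.e. -1428).
  010101000011
+ 101001101100
= 111110101111
Result 111110101111: MSB = 1 → 4015 − 4096 = -81.
Addends (after negating the subtrahend) have opposite signs, so signed overflow cannot occur.

-81; no overflow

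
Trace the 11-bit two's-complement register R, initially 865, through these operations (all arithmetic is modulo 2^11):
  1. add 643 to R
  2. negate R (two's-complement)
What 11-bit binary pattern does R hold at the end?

Start: R = 865 = 01101100001.
R = 865 + 643 = 1508; wraps to -540 = 10111100100
R = −(-540) = 540 = 01000011100

01000011100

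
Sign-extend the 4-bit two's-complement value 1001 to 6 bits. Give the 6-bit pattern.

MSB of 1001 is 1; replicate it into the new high bits.
11|1001 → 111001 (still -7).

111001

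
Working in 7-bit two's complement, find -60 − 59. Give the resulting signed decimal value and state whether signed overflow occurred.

-60 → 1000100
59 → 0111011
Subtract via negate-and-add: invert 0111011 + 1 = 1000101 (i.e. -59).
  1000100
+ 1000101
= 0001001  (discard carry-out 1)
Result 0001001: MSB = 0 → value 9.
Both addends (after negating the subtrahend) are negative but the stored result is non-negative: signed overflow. The true value -60 − 59 = -119 lies outside [-64, 63].

9; overflow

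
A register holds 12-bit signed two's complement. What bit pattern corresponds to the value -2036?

100000001100

|-2036| = 2036 = 011111110100 in 12 bits.
Invert the bits: 100000001011. Add 1: 100000001100.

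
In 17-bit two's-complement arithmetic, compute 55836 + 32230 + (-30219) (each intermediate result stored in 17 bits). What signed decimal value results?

57847

55836 + 32230 = 88066 → wraps to -43006 (10101100000000010)
-43006 + (-30219) = -73225 → wraps to 57847 (01110000111110111)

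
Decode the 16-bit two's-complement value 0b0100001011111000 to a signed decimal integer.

17144

MSB is 0, so the value is non-negative: 0100001011111000 = 17144.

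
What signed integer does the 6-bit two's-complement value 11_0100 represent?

-12

MSB is 1, so the value is negative.
Invert: 001011. Add 1: 001100 = 12. So the value is −12.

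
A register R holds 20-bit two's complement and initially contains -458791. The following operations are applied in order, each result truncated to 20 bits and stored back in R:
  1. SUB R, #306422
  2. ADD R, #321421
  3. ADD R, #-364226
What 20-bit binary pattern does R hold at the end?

00111010101110101110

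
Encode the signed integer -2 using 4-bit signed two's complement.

|-2| = 2 = 0010 in 4 bits.
Invert the bits: 1101. Add 1: 1110.

1110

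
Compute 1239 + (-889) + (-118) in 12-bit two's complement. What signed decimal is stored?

232

1239 + (-889) = 350 (000101011110)
350 + (-118) = 232 (000011101000)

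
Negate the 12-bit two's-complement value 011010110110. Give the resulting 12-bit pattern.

100101001010

Invert: 100101001001. Add 1: 100101001010.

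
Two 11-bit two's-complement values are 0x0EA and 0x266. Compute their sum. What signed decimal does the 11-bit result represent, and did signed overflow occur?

848; no overflow

0x0EA = 00011101010 = 234 (signed)
0x266 = 01001100110 = 614 (signed)
  00011101010
+ 01001100110
= 01101010000
Result 01101010000: MSB = 0 → value 848.
Both addends are non-negative and so is the stored result: no signed overflow.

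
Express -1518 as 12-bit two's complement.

101000010010

|-1518| = 1518 = 010111101110 in 12 bits.
Invert the bits: 101000010001. Add 1: 101000010010.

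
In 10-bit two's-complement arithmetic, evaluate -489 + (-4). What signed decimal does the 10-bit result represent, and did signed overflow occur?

-493; no overflow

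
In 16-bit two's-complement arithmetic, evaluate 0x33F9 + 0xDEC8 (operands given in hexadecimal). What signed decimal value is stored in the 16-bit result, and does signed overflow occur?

4801; no overflow

0x33F9 = 0011001111111001 = 13305 (signed)
0xDEC8 = 1101111011001000 = -8504 (signed)
  0011001111111001
+ 1101111011001000
= 0001001011000001  (discard carry-out 1)
Result 0001001011000001: MSB = 0 → value 4801.
Addends have opposite signs, so signed overflow cannot occur.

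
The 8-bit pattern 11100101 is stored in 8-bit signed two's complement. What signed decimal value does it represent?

-27

MSB is 1, so the value is negative.
Invert: 00011010. Add 1: 00011011 = 27. So the value is −27.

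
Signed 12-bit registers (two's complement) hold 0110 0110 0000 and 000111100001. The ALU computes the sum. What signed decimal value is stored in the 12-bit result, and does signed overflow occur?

-1983; overflow

0110 0110 0000 → 011001100000 = 1632 (signed)
000111100001 = 481 (signed)
  011001100000
+ 000111100001
= 100001000001
Result 100001000001: MSB = 1 → 2113 − 4096 = -1983.
Both addends are non-negative but the stored result is negative: signed overflow. The true value 1632 + 481 = 2113 lies outside [-2048, 2047].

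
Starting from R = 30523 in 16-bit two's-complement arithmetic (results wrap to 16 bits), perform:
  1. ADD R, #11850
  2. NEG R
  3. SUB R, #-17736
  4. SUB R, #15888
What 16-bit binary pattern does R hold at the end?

Start: R = 30523 = 0111011100111011.
R = 30523 + 11850 = 42373; wraps to -23163 = 1010010110000101
R = −(-23163) = 23163 = 0101101001111011
R = 23163 − (-17736) = 40899; wraps to -24637 = 1001111111000011
R = -24637 − 15888 = -40525; wraps to 25011 = 0110000110110011

0110000110110011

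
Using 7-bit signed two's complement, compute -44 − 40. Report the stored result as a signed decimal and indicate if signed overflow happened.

44; overflow

-44 → 1010100
40 → 0101000
Subtract via negate-and-add: invert 0101000 + 1 = 1011000 (i.e. -40).
  1010100
+ 1011000
= 0101100  (discard carry-out 1)
Result 0101100: MSB = 0 → value 44.
Both addends (after negating the subtrahend) are negative but the stored result is non-negative: signed overflow. The true value -44 − 40 = -84 lies outside [-64, 63].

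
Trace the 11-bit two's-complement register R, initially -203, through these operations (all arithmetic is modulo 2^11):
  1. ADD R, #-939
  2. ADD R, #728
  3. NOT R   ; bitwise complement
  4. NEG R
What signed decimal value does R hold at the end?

-413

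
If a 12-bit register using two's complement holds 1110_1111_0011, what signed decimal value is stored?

MSB is 1, so the value is negative.
Invert: 000100001100. Add 1: 000100001101 = 269. So the value is −269.

-269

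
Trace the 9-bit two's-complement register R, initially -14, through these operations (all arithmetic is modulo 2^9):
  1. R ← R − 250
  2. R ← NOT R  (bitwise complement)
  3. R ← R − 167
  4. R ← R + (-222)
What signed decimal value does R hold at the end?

-126

Start: R = -14 = 111110010.
R = -14 − 250 = -264; wraps to 248 = 011111000
R = NOT 011111000 = 100000111 = -249
R = -249 − 167 = -416; wraps to 96 = 001100000
R = 96 + (-222) = -126 = 110000010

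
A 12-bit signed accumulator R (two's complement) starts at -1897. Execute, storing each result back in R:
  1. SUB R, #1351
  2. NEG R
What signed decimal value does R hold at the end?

-848

Start: R = -1897 = 100010010111.
R = -1897 − 1351 = -3248; wraps to 848 = 001101010000
R = −(848) = -848 = 110010110000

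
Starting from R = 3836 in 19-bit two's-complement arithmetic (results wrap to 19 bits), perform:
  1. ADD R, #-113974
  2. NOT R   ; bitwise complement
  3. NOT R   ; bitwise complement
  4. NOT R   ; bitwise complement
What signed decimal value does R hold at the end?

110137

Start: R = 3836 = 0000000111011111100.
R = 3836 + (-113974) = -110138 = 1100101000111000110
R = NOT 1100101000111000110 = 0011010111000111001 = 110137
R = NOT 0011010111000111001 = 1100101000111000110 = -110138
R = NOT 1100101000111000110 = 0011010111000111001 = 110137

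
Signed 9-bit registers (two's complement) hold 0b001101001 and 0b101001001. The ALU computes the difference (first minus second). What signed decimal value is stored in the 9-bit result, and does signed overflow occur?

0b001101001 → 001101001 = 105 (signed)
0b101001001 → 101001001 = -183 (signed)
Subtract via negate-and-add: invert 101001001 + 1 = 010110111 (i.e. 183).
  001101001
+ 010110111
= 100100000
Result 100100000: MSB = 1 → 288 − 512 = -224.
Both addends (after negating the subtrahend) are non-negative but the stored result is negative: signed overflow. The true value 105 − (-183) = 288 lies outside [-256, 255].

-224; overflow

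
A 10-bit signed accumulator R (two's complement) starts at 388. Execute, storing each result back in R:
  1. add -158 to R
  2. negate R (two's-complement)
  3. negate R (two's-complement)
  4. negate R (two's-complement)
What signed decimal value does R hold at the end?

-230

Start: R = 388 = 0110000100.
R = 388 + (-158) = 230 = 0011100110
R = −(230) = -230 = 1100011010
R = −(-230) = 230 = 0011100110
R = −(230) = -230 = 1100011010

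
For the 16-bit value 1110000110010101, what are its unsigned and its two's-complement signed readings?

Unsigned: 1110000110010101 = 57749.
Signed: MSB=1 → 57749 − 65536 = -7787.

unsigned = 57749, signed = -7787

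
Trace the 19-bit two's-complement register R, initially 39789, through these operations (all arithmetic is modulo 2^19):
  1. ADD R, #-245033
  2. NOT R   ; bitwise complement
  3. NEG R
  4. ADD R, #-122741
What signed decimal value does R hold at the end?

Start: R = 39789 = 0001001101101101101.
R = 39789 + (-245033) = -205244 = 1001101111001000100
R = NOT 1001101111001000100 = 0110010000110111011 = 205243
R = −(205243) = -205243 = 1001101111001000101
R = -205243 + (-122741) = -327984; wraps to 196304 = 0101111111011010000

196304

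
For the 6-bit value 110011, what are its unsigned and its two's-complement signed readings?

Unsigned: 110011 = 51.
Signed: MSB=1 → 51 − 64 = -13.

unsigned = 51, signed = -13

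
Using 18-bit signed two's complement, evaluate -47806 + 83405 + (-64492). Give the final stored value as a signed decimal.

-47806 + 83405 = 35599 (001000101100001111)
35599 + (-64492) = -28893 (111000111100100011)

-28893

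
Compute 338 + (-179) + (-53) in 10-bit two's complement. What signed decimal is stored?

106

338 + (-179) = 159 (0010011111)
159 + (-53) = 106 (0001101010)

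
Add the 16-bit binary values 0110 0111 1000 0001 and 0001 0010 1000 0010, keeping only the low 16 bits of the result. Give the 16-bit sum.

  0110011110000001
+ 0001001010000010
= 0111101000000011

0111101000000011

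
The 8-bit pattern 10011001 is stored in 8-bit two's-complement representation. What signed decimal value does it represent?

-103

MSB is 1, so the value is negative.
Invert: 01100110. Add 1: 01100111 = 103. So the value is −103.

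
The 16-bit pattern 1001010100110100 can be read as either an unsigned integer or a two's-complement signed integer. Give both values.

unsigned = 38196, signed = -27340

Unsigned: 1001010100110100 = 38196.
Signed: MSB=1 → 38196 − 65536 = -27340.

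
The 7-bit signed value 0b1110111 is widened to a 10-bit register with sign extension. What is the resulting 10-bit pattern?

MSB of 1110111 is 1; replicate it into the new high bits.
111|1110111 → 1111110111 (still -9).

1111110111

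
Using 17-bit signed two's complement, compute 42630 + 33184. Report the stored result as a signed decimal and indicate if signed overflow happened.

-55258; overflow

42630 → 01010011010000110
33184 → 01000000110100000
  01010011010000110
+ 01000000110100000
= 10010100000100110
Result 10010100000100110: MSB = 1 → 75814 − 131072 = -55258.
Both addends are non-negative but the stored result is negative: signed overflow. The true value 42630 + 33184 = 75814 lies outside [-65536, 65535].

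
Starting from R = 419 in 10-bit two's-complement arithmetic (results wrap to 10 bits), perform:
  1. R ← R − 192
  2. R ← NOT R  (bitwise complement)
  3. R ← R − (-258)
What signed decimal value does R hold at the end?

Start: R = 419 = 0110100011.
R = 419 − 192 = 227 = 0011100011
R = NOT 0011100011 = 1100011100 = -228
R = -228 − (-258) = 30 = 0000011110

30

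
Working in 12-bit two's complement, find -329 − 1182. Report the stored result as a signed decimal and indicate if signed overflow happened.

-329 → 111010110111
1182 → 010010011110
Subtract via negate-and-add: invert 010010011110 + 1 = 101101100010 (i.e. -1182).
  111010110111
+ 101101100010
= 101000011001  (discard carry-out 1)
Result 101000011001: MSB = 1 → 2585 − 4096 = -1511.
Both addends (after negating the subtrahend) are negative and so is the stored result: no signed overflow.

-1511; no overflow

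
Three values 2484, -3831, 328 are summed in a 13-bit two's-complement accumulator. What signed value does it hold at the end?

2484 + (-3831) = -1347 (1101010111101)
-1347 + 328 = -1019 (1110000000101)

-1019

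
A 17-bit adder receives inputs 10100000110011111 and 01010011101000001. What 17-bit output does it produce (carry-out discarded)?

11110100011100000

  10100000110011111
+ 01010011101000001
= 11110100011100000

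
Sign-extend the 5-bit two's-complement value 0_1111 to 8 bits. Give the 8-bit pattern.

00001111

MSB of 01111 is 0; replicate it into the new high bits.
000|01111 → 00001111 (still 15).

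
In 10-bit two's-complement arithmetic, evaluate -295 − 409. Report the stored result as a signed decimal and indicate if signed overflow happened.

320; overflow

-295 → 1011011001
409 → 0110011001
Subtract via negate-and-add: invert 0110011001 + 1 = 1001100111 (i.e. -409).
  1011011001
+ 1001100111
= 0101000000  (discard carry-out 1)
Result 0101000000: MSB = 0 → value 320.
Both addends (after negating the subtrahend) are negative but the stored result is non-negative: signed overflow. The true value -295 − 409 = -704 lies outside [-512, 511].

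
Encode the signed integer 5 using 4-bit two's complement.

0101

5 is non-negative, so write it directly in 4 bits: 0101.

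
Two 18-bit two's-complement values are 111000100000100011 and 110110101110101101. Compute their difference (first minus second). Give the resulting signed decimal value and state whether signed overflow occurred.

111000100000100011 = -30685 (signed)
110110101110101101 = -37971 (signed)
Subtract via negate-and-add: invert 110110101110101101 + 1 = 001001010001010011 (i.e. 37971).
  111000100000100011
+ 001001010001010011
= 000001110001110110  (discard carry-out 1)
Result 000001110001110110: MSB = 0 → value 7286.
Addends (after negating the subtrahend) have opposite signs, so signed overflow cannot occur.

7286; no overflow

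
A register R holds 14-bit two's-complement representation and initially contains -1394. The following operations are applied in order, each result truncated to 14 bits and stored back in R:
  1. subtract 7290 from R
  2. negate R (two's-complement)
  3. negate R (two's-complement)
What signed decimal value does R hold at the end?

7700

Start: R = -1394 = 11101010001110.
R = -1394 − 7290 = -8684; wraps to 7700 = 01111000010100
R = −(7700) = -7700 = 10000111101100
R = −(-7700) = 7700 = 01111000010100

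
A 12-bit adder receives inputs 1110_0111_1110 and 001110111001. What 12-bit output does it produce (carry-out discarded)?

001000110111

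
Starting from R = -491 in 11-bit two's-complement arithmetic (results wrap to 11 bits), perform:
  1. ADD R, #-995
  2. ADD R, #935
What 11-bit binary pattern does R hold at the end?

10111011001

Start: R = -491 = 11000010101.
R = -491 + (-995) = -1486; wraps to 562 = 01000110010
R = 562 + 935 = 1497; wraps to -551 = 10111011001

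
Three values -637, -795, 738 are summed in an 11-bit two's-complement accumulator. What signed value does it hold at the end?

-637 + (-795) = -1432 → wraps to 616 (01001101000)
616 + 738 = 1354 → wraps to -694 (10101001010)

-694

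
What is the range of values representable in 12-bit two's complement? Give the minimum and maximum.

min = -2048, max = 2047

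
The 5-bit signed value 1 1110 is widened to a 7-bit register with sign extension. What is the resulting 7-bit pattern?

1111110

MSB of 11110 is 1; replicate it into the new high bits.
11|11110 → 1111110 (still -2).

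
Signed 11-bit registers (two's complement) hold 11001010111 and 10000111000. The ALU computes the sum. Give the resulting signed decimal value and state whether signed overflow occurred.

655; overflow

11001010111 = -425 (signed)
10000111000 = -968 (signed)
  11001010111
+ 10000111000
= 01010001111  (discard carry-out 1)
Result 01010001111: MSB = 0 → value 655.
Both addends are negative but the stored result is non-negative: signed overflow. The true value -425 + (-968) = -1393 lies outside [-1024, 1023].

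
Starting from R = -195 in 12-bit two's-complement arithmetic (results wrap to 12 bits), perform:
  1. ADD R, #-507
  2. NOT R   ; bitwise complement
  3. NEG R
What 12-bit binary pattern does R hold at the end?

Start: R = -195 = 111100111101.
R = -195 + (-507) = -702 = 110101000010
R = NOT 110101000010 = 001010111101 = 701
R = −(701) = -701 = 110101000011

110101000011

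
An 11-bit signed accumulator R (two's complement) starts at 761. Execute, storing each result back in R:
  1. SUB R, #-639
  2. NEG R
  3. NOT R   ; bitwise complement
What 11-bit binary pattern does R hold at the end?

10101110111

Start: R = 761 = 01011111001.
R = 761 − (-639) = 1400; wraps to -648 = 10101111000
R = −(-648) = 648 = 01010001000
R = NOT 01010001000 = 10101110111 = -649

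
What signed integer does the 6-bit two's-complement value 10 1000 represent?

-24

MSB is 1, so the value is negative.
Invert: 010111. Add 1: 011000 = 24. So the value is −24.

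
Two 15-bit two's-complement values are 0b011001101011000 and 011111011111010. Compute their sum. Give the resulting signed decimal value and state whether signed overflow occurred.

0b011001101011000 → 011001101011000 = 13144 (signed)
011111011111010 = 16122 (signed)
  011001101011000
+ 011111011111010
= 111001001010010
Result 111001001010010: MSB = 1 → 29266 − 32768 = -3502.
Both addends are non-negative but the stored result is negative: signed overflow. The true value 13144 + 16122 = 29266 lies outside [-16384, 16383].

-3502; overflow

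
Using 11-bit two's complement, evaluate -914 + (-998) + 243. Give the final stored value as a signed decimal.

-914 + (-998) = -1912 → wraps to 136 (00010001000)
136 + 243 = 379 (00101111011)

379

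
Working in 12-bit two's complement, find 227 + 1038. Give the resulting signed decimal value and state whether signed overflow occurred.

1265; no overflow

227 → 000011100011
1038 → 010000001110
  000011100011
+ 010000001110
= 010011110001
Result 010011110001: MSB = 0 → value 1265.
Both addends are non-negative and so is the stored result: no signed overflow.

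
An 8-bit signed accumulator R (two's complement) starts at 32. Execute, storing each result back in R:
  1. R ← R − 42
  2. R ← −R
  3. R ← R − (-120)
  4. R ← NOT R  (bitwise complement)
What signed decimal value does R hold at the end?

125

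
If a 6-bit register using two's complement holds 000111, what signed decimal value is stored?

MSB is 0, so the value is non-negative: 000111 = 7.

7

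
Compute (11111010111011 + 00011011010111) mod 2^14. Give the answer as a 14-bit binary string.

00010110010010

  11111010111011
+ 00011011010111
= 00010110010010  (discard carry-out 1)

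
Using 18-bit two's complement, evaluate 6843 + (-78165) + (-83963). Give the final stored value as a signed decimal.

106859

6843 + (-78165) = -71322 (101110100101100110)
-71322 + (-83963) = -155285 → wraps to 106859 (011010000101101011)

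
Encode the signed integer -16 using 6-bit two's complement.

110000

|-16| = 16 = 010000 in 6 bits.
Invert the bits: 101111. Add 1: 110000.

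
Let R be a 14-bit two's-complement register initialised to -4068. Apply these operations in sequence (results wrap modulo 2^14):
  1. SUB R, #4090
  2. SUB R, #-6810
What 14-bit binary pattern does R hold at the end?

11101010111100

Start: R = -4068 = 11000000011100.
R = -4068 − 4090 = -8158 = 10000000100010
R = -8158 − (-6810) = -1348 = 11101010111100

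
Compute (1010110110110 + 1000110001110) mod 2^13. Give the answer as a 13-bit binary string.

0011101000100

  1010110110110
+ 1000110001110
= 0011101000100  (discard carry-out 1)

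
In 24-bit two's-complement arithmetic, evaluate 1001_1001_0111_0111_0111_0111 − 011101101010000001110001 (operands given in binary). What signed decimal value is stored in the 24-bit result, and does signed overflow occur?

1001_1001_0111_0111_0111_0111 → 100110010111011101110111 = -6719625 (signed)
011101101010000001110001 = 7774321 (signed)
Subtract via negate-and-add: invert 011101101010000001110001 + 1 = 100010010101111110001111 (i.e. -7774321).
  100110010111011101110111
+ 100010010101111110001111
= 001000101101011100000110  (discard carry-out 1)
Result 001000101101011100000110: MSB = 0 → value 2283270.
Both addends (after negating the subtrahend) are negative but the stored result is non-negative: signed overflow. The true value -6719625 − 7774321 = -14493946 lies outside [-8388608, 8388607].

2283270; overflow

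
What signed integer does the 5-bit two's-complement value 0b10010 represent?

MSB is 1, so the value is negative.
Unsigned reading: 18. Subtract 2^5 = 32: 18 − 32 = -14.

-14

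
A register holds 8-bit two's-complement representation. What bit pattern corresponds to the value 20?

20 is non-negative, so write it directly in 8 bits: 00010100.

00010100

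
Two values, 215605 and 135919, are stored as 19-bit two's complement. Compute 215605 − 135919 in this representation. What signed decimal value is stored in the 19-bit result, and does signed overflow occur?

79686; no overflow

215605 → 0110100101000110101
135919 → 0100001001011101111
Subtract via negate-and-add: invert 0100001001011101111 + 1 = 1011110110100010001 (i.e. -135919).
  0110100101000110101
+ 1011110110100010001
= 0010011011101000110  (discard carry-out 1)
Result 0010011011101000110: MSB = 0 → value 79686.
Addends (after negating the subtrahend) have opposite signs, so signed overflow cannot occur.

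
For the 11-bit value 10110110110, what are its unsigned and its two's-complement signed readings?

unsigned = 1462, signed = -586

Unsigned: 10110110110 = 1462.
Signed: MSB=1 → 1462 − 2048 = -586.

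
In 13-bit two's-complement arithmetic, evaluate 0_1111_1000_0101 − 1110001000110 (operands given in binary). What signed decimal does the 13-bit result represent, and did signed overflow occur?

0_1111_1000_0101 → 0111110000101 = 3973 (signed)
1110001000110 = -954 (signed)
Subtract via negate-and-add: invert 1110001000110 + 1 = 0001110111010 (i.e. 954).
  0111110000101
+ 0001110111010
= 1001100111111
Result 1001100111111: MSB = 1 → 4927 − 8192 = -3265.
Both addends (after negating the subtrahend) are non-negative but the stored result is negative: signed overflow. The true value 3973 − (-954) = 4927 lies outside [-4096, 4095].

-3265; overflow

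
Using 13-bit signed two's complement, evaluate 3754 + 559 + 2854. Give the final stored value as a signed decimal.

3754 + 559 = 4313 → wraps to -3879 (1000011011001)
-3879 + 2854 = -1025 (1101111111111)

-1025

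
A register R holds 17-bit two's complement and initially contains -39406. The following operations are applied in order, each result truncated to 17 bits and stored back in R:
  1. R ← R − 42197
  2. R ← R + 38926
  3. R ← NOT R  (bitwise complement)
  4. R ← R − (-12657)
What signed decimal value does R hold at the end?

Start: R = -39406 = 10110011000010010.
R = -39406 − 42197 = -81603; wraps to 49469 = 01100000100111101
R = 49469 + 38926 = 88395; wraps to -42677 = 10101100101001011
R = NOT 10101100101001011 = 01010011010110100 = 42676
R = 42676 − (-12657) = 55333 = 01101100000100101

55333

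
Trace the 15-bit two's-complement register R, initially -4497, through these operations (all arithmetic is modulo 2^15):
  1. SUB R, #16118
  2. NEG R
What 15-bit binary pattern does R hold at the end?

101000010000111

Start: R = -4497 = 110111001101111.
R = -4497 − 16118 = -20615; wraps to 12153 = 010111101111001
R = −(12153) = -12153 = 101000010000111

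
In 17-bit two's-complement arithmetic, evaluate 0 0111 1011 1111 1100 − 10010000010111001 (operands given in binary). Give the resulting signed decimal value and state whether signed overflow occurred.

0 0111 1011 1111 1100 → 00111101111111100 = 31740 (signed)
10010000010111001 = -57159 (signed)
Subtract via negate-and-add: invert 10010000010111001 + 1 = 01101111101000111 (i.e. 57159).
  00111101111111100
+ 01101111101000111
= 10101101101000011
Result 10101101101000011: MSB = 1 → 88899 − 131072 = -42173.
Both addends (after negating the subtrahend) are non-negative but the stored result is negative: signed overflow. The true value 31740 − (-57159) = 88899 lies outside [-65536, 65535].

-42173; overflow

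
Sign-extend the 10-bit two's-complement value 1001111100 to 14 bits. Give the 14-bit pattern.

11111001111100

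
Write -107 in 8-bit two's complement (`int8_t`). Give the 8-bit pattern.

|-107| = 107 = 01101011 in 8 bits.
Invert the bits: 10010100. Add 1: 10010101.
Check: 10010101 reads as 149 − 256 = -107.

10010101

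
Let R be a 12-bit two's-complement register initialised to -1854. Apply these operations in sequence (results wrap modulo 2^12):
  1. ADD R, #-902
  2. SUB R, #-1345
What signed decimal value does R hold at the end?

-1411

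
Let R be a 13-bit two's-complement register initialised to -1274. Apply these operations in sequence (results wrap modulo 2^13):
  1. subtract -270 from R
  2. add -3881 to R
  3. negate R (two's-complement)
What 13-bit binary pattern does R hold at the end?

1001100010101

Start: R = -1274 = 1101100000110.
R = -1274 − (-270) = -1004 = 1110000010100
R = -1004 + (-3881) = -4885; wraps to 3307 = 0110011101011
R = −(3307) = -3307 = 1001100010101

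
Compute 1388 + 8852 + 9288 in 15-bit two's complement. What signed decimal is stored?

1388 + 8852 = 10240 (010100000000000)
10240 + 9288 = 19528 → wraps to -13240 (100110001001000)

-13240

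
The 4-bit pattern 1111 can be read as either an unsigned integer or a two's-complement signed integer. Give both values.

unsigned = 15, signed = -1

Unsigned: 1111 = 15.
Signed: MSB=1 → 15 − 16 = -1.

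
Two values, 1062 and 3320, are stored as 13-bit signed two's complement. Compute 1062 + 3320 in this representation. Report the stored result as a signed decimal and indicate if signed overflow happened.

1062 → 0010000100110
3320 → 0110011111000
  0010000100110
+ 0110011111000
= 1000100011110
Result 1000100011110: MSB = 1 → 4382 − 8192 = -3810.
Both addends are non-negative but the stored result is negative: signed overflow. The true value 1062 + 3320 = 4382 lies outside [-4096, 4095].

-3810; overflow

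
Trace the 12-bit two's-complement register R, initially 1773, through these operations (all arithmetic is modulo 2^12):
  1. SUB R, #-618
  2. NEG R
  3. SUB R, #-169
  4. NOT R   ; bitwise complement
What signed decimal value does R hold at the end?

Start: R = 1773 = 011011101101.
R = 1773 − (-618) = 2391; wraps to -1705 = 100101010111
R = −(-1705) = 1705 = 011010101001
R = 1705 − (-169) = 1874 = 011101010010
R = NOT 011101010010 = 100010101101 = -1875

-1875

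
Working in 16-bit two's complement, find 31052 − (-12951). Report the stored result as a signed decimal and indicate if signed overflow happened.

31052 → 0111100101001100
-12951 → 1100110101101001
Subtract via negate-and-add: invert 1100110101101001 + 1 = 0011001010010111 (i.e. 12951).
  0111100101001100
+ 0011001010010111
= 1010101111100011
Result 1010101111100011: MSB = 1 → 44003 − 65536 = -21533.
Both addends (after negating the subtrahend) are non-negative but the stored result is negative: signed overflow. The true value 31052 − (-12951) = 44003 lies outside [-32768, 32767].

-21533; overflow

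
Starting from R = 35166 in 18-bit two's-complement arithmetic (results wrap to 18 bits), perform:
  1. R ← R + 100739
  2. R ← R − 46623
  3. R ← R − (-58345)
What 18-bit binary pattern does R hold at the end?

100100000010101011

Start: R = 35166 = 001000100101011110.
R = 35166 + 100739 = 135905; wraps to -126239 = 100001001011100001
R = -126239 − 46623 = -172862; wraps to 89282 = 010101110011000010
R = 89282 − (-58345) = 147627; wraps to -114517 = 100100000010101011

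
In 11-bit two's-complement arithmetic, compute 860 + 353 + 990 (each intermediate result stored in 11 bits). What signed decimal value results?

155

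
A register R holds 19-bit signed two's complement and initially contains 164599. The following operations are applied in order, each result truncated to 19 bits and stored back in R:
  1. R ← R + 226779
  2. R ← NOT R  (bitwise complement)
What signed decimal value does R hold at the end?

132909

Start: R = 164599 = 0101000001011110111.
R = 164599 + 226779 = 391378; wraps to -132910 = 1011111100011010010
R = NOT 1011111100011010010 = 0100000011100101101 = 132909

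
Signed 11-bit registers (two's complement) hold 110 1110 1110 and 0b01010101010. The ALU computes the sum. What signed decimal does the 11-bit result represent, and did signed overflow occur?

408; no overflow

110 1110 1110 → 11011101110 = -274 (signed)
0b01010101010 → 01010101010 = 682 (signed)
  11011101110
+ 01010101010
= 00110011000  (discard carry-out 1)
Result 00110011000: MSB = 0 → value 408.
Addends have opposite signs, so signed overflow cannot occur.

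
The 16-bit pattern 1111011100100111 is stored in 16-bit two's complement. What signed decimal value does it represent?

MSB is 1, so the value is negative.
Invert: 0000100011011000. Add 1: 0000100011011001 = 2265. So the value is −2265.

-2265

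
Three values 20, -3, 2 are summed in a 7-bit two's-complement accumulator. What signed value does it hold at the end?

20 + (-3) = 17 (0010001)
17 + 2 = 19 (0010011)

19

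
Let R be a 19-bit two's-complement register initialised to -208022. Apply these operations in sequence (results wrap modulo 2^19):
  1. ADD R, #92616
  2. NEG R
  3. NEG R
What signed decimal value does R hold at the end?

-115406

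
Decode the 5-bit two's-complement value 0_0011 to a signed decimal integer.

3

MSB is 0, so the value is non-negative: 00011 = 3.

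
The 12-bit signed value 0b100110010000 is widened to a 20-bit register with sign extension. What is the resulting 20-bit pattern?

MSB of 100110010000 is 1; replicate it into the new high bits.
11111111|100110010000 → 11111111100110010000 (still -1648).

11111111100110010000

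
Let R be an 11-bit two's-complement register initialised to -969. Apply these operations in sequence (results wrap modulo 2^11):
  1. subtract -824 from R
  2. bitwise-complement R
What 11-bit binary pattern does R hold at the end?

00010010000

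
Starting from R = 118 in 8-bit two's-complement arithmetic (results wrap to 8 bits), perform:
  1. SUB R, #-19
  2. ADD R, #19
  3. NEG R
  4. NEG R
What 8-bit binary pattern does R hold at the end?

10011100

Start: R = 118 = 01110110.
R = 118 − (-19) = 137; wraps to -119 = 10001001
R = -119 + 19 = -100 = 10011100
R = −(-100) = 100 = 01100100
R = −(100) = -100 = 10011100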